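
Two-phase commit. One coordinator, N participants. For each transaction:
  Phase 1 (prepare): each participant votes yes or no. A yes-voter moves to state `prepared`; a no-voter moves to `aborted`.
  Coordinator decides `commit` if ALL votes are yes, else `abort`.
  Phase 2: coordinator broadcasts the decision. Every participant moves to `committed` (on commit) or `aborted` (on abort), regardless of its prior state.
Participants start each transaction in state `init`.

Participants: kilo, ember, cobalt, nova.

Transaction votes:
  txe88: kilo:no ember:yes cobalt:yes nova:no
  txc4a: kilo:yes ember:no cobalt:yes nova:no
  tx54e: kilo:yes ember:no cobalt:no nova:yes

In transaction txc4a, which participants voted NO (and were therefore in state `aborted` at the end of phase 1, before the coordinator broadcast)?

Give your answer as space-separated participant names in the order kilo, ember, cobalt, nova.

Answer: ember nova

Derivation:
Txn txc4a phase 1: kilo yes -> prepared; ember no -> aborted; cobalt yes -> prepared; nova no -> aborted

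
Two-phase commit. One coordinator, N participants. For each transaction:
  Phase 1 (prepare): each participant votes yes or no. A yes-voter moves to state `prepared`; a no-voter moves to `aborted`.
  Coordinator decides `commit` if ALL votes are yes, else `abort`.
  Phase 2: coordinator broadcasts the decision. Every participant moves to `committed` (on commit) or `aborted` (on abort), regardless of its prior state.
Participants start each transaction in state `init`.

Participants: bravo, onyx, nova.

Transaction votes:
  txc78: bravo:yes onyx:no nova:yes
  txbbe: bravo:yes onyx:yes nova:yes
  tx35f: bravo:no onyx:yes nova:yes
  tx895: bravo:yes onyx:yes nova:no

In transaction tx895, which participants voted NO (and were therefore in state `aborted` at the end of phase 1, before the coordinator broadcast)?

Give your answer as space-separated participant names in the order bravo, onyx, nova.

Txn tx895 phase 1: bravo yes -> prepared; onyx yes -> prepared; nova no -> aborted

Answer: nova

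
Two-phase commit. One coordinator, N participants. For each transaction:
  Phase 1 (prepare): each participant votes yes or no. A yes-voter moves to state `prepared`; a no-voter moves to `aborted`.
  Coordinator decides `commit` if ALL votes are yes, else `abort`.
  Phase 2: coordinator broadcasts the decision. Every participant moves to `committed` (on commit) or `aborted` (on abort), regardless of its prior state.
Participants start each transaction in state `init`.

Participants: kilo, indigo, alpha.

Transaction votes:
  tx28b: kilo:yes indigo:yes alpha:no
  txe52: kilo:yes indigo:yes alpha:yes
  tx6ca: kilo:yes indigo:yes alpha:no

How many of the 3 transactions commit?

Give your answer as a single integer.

Answer: 1

Derivation:
tx28b: no from alpha -> abort (commits=0)
txe52: all yes -> commit (commits=1)
tx6ca: no from alpha -> abort (commits=1)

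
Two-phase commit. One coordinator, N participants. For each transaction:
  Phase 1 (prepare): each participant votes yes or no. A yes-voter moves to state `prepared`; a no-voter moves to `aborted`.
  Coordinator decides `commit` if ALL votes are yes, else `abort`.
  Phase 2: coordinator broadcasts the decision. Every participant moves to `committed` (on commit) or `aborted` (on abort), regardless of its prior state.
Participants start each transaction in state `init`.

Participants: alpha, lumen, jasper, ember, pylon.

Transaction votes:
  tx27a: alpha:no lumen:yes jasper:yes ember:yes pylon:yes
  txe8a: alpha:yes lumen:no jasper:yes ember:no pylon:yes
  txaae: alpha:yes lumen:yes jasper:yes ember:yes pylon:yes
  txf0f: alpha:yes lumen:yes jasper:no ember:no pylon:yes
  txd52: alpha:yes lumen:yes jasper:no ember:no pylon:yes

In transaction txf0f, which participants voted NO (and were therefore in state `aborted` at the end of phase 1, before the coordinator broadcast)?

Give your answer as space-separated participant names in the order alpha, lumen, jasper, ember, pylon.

Txn txf0f phase 1: alpha yes -> prepared; lumen yes -> prepared; jasper no -> aborted; ember no -> aborted; pylon yes -> prepared

Answer: jasper ember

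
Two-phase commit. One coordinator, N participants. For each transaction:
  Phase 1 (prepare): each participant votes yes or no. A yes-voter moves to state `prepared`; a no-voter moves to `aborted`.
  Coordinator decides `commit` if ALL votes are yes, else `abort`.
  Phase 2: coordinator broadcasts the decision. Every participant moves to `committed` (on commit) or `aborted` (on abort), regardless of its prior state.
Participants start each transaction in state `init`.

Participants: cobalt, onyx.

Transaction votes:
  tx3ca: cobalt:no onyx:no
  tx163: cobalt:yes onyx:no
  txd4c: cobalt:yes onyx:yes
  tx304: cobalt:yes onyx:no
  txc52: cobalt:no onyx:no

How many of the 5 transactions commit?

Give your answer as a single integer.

Answer: 1

Derivation:
tx3ca: no from cobalt, onyx -> abort (commits=0)
tx163: no from onyx -> abort (commits=0)
txd4c: all yes -> commit (commits=1)
tx304: no from onyx -> abort (commits=1)
txc52: no from cobalt, onyx -> abort (commits=1)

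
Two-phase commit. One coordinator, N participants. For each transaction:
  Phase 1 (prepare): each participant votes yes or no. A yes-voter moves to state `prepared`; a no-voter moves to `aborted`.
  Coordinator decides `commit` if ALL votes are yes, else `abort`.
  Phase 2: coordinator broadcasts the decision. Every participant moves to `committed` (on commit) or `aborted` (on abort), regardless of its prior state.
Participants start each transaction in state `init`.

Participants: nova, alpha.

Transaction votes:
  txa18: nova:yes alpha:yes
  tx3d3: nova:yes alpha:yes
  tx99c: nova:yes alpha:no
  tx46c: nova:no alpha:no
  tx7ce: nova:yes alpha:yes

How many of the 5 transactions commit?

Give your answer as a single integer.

Answer: 3

Derivation:
txa18: all yes -> commit (commits=1)
tx3d3: all yes -> commit (commits=2)
tx99c: no from alpha -> abort (commits=2)
tx46c: no from nova, alpha -> abort (commits=2)
tx7ce: all yes -> commit (commits=3)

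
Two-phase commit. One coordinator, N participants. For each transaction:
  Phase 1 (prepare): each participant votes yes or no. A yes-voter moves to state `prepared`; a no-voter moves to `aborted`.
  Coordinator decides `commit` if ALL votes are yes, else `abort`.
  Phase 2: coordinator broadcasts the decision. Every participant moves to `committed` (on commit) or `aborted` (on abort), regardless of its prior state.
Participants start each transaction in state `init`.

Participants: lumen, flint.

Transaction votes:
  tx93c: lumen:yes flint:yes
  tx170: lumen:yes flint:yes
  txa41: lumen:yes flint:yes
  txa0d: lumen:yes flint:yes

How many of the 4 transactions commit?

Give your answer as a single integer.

tx93c: all yes -> commit (commits=1)
tx170: all yes -> commit (commits=2)
txa41: all yes -> commit (commits=3)
txa0d: all yes -> commit (commits=4)

Answer: 4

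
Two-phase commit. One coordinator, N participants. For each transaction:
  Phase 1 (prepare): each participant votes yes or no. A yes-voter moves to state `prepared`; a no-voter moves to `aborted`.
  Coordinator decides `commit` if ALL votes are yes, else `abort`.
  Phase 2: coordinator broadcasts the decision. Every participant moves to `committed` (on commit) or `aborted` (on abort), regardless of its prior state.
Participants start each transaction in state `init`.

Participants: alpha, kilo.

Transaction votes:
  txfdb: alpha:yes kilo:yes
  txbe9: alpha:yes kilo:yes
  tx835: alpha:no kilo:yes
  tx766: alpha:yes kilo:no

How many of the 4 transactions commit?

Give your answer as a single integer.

txfdb: all yes -> commit (commits=1)
txbe9: all yes -> commit (commits=2)
tx835: no from alpha -> abort (commits=2)
tx766: no from kilo -> abort (commits=2)

Answer: 2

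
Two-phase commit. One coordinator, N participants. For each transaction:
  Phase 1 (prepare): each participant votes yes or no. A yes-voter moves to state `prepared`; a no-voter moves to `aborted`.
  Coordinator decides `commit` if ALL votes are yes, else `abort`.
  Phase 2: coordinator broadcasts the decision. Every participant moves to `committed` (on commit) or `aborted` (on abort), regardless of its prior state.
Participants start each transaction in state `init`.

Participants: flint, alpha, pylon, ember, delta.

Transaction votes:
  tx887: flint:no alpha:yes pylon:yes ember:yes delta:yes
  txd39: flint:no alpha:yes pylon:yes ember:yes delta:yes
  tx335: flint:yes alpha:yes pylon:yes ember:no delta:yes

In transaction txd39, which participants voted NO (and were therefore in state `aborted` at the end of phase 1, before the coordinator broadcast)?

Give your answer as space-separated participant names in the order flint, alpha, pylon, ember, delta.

Answer: flint

Derivation:
Txn txd39 phase 1: flint no -> aborted; alpha yes -> prepared; pylon yes -> prepared; ember yes -> prepared; delta yes -> prepared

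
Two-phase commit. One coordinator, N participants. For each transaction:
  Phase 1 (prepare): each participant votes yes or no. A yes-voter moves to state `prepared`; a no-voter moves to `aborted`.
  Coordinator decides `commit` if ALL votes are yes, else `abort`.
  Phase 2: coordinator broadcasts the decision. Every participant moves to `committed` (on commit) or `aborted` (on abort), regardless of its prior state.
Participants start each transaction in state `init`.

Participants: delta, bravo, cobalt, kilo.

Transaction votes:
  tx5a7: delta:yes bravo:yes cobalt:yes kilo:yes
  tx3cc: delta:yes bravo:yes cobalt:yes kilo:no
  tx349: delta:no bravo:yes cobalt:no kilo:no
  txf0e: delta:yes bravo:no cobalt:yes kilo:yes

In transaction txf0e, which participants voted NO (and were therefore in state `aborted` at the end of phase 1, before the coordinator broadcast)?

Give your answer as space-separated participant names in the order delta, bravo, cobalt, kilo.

Answer: bravo

Derivation:
Txn txf0e phase 1: delta yes -> prepared; bravo no -> aborted; cobalt yes -> prepared; kilo yes -> prepared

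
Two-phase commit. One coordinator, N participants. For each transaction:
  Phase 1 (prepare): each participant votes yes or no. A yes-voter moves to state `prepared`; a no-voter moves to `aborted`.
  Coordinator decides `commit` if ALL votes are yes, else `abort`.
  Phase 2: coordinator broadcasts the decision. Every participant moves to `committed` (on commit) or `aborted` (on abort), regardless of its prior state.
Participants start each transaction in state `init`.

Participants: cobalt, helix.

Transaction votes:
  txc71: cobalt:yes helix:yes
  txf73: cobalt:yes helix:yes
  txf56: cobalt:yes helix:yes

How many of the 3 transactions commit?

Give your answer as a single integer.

txc71: all yes -> commit (commits=1)
txf73: all yes -> commit (commits=2)
txf56: all yes -> commit (commits=3)

Answer: 3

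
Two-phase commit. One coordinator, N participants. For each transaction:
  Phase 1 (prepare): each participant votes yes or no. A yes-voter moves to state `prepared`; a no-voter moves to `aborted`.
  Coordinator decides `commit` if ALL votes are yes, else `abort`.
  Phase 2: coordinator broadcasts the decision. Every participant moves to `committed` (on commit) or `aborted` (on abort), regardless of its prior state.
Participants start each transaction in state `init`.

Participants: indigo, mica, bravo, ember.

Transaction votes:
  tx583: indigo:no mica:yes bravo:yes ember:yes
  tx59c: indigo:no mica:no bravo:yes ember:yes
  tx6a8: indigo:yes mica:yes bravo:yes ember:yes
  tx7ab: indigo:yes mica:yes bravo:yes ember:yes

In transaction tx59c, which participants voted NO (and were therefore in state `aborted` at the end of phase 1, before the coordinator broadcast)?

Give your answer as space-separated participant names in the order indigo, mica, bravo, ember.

Txn tx59c phase 1: indigo no -> aborted; mica no -> aborted; bravo yes -> prepared; ember yes -> prepared

Answer: indigo mica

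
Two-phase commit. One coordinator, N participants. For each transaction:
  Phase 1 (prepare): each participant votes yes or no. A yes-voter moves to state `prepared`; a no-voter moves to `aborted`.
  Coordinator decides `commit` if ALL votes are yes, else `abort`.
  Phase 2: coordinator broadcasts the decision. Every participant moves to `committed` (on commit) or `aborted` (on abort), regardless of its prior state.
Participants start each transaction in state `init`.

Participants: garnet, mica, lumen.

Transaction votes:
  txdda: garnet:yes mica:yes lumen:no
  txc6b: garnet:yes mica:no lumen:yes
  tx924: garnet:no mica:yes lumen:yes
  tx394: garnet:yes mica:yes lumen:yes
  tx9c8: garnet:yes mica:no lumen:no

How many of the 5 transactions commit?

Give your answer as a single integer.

Answer: 1

Derivation:
txdda: no from lumen -> abort (commits=0)
txc6b: no from mica -> abort (commits=0)
tx924: no from garnet -> abort (commits=0)
tx394: all yes -> commit (commits=1)
tx9c8: no from mica, lumen -> abort (commits=1)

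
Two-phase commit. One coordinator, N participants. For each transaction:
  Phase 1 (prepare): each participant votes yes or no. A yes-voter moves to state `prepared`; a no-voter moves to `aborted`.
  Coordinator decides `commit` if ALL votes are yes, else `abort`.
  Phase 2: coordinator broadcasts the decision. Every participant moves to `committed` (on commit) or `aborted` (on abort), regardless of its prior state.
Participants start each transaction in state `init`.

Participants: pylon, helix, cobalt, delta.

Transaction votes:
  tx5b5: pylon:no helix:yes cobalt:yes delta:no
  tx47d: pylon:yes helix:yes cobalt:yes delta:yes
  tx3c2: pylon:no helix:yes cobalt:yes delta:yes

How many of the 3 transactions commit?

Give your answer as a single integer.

tx5b5: no from pylon, delta -> abort (commits=0)
tx47d: all yes -> commit (commits=1)
tx3c2: no from pylon -> abort (commits=1)

Answer: 1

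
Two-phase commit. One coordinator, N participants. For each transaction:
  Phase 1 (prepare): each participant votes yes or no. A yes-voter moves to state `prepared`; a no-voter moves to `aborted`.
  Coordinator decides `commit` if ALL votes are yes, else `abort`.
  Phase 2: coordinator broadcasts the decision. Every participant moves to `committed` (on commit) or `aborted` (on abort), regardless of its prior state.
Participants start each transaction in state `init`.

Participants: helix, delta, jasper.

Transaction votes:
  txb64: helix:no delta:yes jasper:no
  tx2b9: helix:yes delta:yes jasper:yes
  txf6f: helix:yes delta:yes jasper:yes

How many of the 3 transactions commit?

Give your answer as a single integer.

txb64: no from helix, jasper -> abort (commits=0)
tx2b9: all yes -> commit (commits=1)
txf6f: all yes -> commit (commits=2)

Answer: 2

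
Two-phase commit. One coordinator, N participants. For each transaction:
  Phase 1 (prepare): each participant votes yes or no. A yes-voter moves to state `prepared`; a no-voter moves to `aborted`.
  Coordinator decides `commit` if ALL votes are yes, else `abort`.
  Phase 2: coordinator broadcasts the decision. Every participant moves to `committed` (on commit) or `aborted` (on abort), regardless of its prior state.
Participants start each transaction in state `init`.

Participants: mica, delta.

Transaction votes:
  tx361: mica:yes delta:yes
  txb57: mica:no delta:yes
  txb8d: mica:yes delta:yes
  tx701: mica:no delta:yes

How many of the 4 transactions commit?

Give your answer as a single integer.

Answer: 2

Derivation:
tx361: all yes -> commit (commits=1)
txb57: no from mica -> abort (commits=1)
txb8d: all yes -> commit (commits=2)
tx701: no from mica -> abort (commits=2)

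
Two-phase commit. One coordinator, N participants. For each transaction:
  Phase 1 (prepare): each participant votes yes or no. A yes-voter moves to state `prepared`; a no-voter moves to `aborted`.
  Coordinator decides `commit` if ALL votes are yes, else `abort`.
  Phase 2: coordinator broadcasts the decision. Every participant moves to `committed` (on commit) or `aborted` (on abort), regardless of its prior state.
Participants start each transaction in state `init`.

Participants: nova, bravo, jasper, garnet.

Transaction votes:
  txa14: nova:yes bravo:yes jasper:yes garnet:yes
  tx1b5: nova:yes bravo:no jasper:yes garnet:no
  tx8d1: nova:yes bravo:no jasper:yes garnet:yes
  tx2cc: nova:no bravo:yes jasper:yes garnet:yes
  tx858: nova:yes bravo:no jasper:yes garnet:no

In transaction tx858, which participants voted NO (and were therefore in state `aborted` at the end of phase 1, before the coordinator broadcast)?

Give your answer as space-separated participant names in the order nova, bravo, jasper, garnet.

Txn tx858 phase 1: nova yes -> prepared; bravo no -> aborted; jasper yes -> prepared; garnet no -> aborted

Answer: bravo garnet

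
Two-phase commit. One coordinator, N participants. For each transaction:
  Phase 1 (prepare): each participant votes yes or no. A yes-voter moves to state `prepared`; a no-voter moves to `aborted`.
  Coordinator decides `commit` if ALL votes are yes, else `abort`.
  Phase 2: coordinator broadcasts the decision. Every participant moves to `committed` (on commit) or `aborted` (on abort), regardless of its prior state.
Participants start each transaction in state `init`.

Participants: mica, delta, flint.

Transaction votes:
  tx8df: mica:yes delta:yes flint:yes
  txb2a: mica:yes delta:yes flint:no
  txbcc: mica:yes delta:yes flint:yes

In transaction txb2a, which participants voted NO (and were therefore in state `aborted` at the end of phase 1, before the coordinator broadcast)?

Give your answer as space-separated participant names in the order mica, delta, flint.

Txn txb2a phase 1: mica yes -> prepared; delta yes -> prepared; flint no -> aborted

Answer: flint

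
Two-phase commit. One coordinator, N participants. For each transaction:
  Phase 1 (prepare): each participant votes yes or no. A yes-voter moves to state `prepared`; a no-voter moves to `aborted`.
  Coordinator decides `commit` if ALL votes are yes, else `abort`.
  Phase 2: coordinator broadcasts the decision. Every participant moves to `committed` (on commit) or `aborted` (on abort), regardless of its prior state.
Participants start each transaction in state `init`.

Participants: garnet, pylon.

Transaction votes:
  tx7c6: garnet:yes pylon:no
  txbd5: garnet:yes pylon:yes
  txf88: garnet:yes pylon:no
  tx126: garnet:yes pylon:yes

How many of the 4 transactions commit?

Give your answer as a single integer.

Answer: 2

Derivation:
tx7c6: no from pylon -> abort (commits=0)
txbd5: all yes -> commit (commits=1)
txf88: no from pylon -> abort (commits=1)
tx126: all yes -> commit (commits=2)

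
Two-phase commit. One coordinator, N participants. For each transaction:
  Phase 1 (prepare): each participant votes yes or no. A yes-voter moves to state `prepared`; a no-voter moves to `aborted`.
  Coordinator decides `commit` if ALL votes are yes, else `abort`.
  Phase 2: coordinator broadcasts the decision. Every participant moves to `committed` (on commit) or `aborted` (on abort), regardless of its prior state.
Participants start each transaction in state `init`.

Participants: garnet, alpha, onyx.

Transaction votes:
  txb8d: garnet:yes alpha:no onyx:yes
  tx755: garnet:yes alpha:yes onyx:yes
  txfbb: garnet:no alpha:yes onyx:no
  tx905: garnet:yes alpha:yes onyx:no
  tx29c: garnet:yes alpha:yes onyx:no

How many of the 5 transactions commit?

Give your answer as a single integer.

Answer: 1

Derivation:
txb8d: no from alpha -> abort (commits=0)
tx755: all yes -> commit (commits=1)
txfbb: no from garnet, onyx -> abort (commits=1)
tx905: no from onyx -> abort (commits=1)
tx29c: no from onyx -> abort (commits=1)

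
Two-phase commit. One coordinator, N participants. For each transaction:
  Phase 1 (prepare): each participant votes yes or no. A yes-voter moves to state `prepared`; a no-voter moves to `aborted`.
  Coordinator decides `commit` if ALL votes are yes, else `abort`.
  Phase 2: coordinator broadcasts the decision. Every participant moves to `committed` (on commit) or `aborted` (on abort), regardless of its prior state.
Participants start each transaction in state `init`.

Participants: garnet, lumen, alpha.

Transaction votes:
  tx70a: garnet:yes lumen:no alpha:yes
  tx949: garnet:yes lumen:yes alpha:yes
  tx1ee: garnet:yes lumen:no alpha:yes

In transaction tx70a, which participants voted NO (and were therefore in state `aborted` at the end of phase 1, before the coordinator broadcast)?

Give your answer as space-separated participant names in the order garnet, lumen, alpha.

Answer: lumen

Derivation:
Txn tx70a phase 1: garnet yes -> prepared; lumen no -> aborted; alpha yes -> prepared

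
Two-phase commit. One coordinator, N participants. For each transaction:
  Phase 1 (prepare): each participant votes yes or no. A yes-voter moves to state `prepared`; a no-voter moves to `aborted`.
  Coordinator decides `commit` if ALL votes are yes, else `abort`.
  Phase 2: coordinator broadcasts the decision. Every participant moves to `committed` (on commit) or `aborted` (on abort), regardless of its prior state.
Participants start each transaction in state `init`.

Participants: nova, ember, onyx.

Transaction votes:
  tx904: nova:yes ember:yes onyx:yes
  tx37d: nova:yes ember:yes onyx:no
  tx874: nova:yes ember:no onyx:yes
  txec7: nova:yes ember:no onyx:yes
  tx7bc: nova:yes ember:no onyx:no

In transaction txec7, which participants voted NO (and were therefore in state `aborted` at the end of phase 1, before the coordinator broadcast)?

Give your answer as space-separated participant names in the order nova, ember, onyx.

Answer: ember

Derivation:
Txn txec7 phase 1: nova yes -> prepared; ember no -> aborted; onyx yes -> prepared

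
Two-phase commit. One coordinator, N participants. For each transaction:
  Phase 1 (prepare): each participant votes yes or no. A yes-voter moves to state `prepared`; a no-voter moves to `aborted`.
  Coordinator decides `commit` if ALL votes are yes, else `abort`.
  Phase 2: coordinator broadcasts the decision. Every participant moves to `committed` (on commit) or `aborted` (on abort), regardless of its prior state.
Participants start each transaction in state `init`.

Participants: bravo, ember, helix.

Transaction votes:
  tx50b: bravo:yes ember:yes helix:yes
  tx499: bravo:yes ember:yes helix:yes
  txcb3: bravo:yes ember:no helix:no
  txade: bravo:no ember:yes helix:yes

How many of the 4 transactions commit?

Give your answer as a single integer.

Answer: 2

Derivation:
tx50b: all yes -> commit (commits=1)
tx499: all yes -> commit (commits=2)
txcb3: no from ember, helix -> abort (commits=2)
txade: no from bravo -> abort (commits=2)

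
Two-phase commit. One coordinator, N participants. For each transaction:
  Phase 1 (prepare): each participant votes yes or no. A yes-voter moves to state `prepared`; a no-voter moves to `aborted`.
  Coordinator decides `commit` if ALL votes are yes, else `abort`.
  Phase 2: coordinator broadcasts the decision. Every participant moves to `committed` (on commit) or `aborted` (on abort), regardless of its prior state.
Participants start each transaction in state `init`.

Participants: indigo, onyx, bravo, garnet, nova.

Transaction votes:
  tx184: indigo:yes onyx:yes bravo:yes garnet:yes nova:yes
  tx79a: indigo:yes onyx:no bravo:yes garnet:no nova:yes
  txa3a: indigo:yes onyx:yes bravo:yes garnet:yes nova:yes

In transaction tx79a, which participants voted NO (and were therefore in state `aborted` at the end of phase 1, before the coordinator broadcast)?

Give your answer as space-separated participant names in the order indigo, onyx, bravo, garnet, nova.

Answer: onyx garnet

Derivation:
Txn tx79a phase 1: indigo yes -> prepared; onyx no -> aborted; bravo yes -> prepared; garnet no -> aborted; nova yes -> prepared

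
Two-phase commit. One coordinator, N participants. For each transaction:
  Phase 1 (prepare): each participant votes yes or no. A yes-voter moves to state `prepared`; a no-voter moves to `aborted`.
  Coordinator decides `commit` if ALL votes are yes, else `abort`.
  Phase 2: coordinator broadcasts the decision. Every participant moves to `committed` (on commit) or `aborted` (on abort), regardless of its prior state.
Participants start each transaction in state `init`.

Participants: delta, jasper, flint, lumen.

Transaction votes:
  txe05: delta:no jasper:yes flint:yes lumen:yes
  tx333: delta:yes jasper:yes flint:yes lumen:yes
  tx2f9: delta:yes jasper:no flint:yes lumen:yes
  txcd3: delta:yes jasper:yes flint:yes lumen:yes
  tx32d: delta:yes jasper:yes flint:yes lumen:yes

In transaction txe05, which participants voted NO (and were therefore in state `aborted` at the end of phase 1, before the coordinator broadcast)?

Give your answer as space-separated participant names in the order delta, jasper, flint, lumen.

Answer: delta

Derivation:
Txn txe05 phase 1: delta no -> aborted; jasper yes -> prepared; flint yes -> prepared; lumen yes -> prepared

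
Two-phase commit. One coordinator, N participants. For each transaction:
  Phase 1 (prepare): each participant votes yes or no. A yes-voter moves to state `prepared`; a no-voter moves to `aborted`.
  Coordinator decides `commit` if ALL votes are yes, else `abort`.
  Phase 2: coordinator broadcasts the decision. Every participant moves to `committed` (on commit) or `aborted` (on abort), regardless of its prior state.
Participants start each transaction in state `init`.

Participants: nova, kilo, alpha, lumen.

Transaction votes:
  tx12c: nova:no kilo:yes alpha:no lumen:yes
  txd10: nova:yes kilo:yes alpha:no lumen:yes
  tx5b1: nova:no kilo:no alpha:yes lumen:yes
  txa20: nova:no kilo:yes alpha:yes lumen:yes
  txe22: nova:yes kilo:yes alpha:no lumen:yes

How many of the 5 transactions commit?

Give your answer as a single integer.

Answer: 0

Derivation:
tx12c: no from nova, alpha -> abort (commits=0)
txd10: no from alpha -> abort (commits=0)
tx5b1: no from nova, kilo -> abort (commits=0)
txa20: no from nova -> abort (commits=0)
txe22: no from alpha -> abort (commits=0)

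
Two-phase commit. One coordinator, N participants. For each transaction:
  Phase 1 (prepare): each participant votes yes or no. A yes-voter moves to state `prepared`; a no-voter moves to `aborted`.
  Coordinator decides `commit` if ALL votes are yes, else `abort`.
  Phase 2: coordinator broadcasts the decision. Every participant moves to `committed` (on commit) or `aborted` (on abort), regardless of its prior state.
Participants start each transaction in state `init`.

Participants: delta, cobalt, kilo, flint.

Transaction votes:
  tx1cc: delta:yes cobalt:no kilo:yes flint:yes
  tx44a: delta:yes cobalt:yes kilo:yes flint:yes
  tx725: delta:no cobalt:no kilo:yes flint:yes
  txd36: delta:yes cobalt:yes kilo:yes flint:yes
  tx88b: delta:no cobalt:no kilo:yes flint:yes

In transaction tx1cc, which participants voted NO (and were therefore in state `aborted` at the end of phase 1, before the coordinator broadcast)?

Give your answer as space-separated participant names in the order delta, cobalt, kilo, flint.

Txn tx1cc phase 1: delta yes -> prepared; cobalt no -> aborted; kilo yes -> prepared; flint yes -> prepared

Answer: cobalt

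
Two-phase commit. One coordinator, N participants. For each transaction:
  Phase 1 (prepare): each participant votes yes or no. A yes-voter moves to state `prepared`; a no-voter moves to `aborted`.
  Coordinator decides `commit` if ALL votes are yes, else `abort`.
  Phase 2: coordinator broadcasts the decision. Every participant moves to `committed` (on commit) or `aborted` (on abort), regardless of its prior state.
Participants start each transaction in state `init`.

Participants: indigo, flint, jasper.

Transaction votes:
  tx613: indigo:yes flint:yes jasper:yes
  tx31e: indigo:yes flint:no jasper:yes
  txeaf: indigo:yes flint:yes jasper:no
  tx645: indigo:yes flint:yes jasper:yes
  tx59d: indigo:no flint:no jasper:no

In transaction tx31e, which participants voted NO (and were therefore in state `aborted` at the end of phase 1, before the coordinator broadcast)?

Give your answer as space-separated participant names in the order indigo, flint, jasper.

Txn tx31e phase 1: indigo yes -> prepared; flint no -> aborted; jasper yes -> prepared

Answer: flint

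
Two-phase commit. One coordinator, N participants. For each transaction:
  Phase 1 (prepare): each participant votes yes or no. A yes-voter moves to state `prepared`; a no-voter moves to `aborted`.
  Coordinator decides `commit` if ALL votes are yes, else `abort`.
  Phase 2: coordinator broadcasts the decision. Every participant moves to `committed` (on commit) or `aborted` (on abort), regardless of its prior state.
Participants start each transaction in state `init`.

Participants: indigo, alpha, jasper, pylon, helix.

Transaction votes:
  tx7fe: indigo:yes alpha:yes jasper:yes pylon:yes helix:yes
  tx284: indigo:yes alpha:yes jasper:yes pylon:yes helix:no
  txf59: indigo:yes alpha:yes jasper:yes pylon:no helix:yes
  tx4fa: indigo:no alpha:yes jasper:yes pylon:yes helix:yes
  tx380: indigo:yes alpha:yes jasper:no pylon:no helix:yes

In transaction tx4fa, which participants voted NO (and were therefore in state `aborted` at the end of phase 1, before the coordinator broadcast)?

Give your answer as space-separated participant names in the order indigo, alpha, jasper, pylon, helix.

Answer: indigo

Derivation:
Txn tx4fa phase 1: indigo no -> aborted; alpha yes -> prepared; jasper yes -> prepared; pylon yes -> prepared; helix yes -> prepared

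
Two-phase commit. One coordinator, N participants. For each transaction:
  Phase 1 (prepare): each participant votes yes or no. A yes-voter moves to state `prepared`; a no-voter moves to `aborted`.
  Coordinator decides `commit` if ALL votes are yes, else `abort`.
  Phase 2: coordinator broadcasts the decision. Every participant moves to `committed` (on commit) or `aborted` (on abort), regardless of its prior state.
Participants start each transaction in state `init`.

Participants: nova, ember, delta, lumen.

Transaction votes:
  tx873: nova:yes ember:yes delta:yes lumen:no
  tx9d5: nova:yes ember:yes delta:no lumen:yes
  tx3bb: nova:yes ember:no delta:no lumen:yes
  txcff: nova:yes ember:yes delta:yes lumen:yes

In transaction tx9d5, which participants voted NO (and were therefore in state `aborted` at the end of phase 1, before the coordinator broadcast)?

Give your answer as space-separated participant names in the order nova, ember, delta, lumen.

Answer: delta

Derivation:
Txn tx9d5 phase 1: nova yes -> prepared; ember yes -> prepared; delta no -> aborted; lumen yes -> prepared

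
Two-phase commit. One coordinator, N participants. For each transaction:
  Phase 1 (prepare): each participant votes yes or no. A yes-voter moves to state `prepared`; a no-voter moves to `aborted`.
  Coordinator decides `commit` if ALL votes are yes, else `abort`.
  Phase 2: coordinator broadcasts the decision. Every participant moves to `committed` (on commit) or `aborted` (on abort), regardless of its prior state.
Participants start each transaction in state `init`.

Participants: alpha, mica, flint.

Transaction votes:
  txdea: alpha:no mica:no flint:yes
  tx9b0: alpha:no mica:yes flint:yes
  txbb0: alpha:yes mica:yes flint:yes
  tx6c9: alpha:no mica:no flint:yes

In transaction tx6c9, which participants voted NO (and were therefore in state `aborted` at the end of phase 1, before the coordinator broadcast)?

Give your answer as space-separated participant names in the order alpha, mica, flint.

Answer: alpha mica

Derivation:
Txn tx6c9 phase 1: alpha no -> aborted; mica no -> aborted; flint yes -> prepared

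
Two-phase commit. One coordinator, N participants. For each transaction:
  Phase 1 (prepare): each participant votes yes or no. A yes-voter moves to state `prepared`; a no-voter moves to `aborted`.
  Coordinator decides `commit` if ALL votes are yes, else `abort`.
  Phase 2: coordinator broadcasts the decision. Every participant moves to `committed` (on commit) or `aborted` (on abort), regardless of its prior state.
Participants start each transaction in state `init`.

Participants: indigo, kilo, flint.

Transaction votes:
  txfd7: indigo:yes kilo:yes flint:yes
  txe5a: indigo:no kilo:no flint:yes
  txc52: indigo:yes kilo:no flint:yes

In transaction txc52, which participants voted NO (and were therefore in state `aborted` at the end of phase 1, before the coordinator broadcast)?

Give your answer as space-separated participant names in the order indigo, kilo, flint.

Answer: kilo

Derivation:
Txn txc52 phase 1: indigo yes -> prepared; kilo no -> aborted; flint yes -> prepared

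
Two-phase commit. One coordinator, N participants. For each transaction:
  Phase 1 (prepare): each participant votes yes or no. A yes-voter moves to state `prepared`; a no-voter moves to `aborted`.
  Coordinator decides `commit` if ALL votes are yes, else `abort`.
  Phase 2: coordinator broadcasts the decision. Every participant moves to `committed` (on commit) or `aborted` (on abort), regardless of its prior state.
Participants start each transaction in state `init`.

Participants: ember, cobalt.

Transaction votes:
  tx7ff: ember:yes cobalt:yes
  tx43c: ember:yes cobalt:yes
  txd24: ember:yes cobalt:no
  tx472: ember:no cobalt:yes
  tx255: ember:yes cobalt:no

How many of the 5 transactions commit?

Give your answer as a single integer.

Answer: 2

Derivation:
tx7ff: all yes -> commit (commits=1)
tx43c: all yes -> commit (commits=2)
txd24: no from cobalt -> abort (commits=2)
tx472: no from ember -> abort (commits=2)
tx255: no from cobalt -> abort (commits=2)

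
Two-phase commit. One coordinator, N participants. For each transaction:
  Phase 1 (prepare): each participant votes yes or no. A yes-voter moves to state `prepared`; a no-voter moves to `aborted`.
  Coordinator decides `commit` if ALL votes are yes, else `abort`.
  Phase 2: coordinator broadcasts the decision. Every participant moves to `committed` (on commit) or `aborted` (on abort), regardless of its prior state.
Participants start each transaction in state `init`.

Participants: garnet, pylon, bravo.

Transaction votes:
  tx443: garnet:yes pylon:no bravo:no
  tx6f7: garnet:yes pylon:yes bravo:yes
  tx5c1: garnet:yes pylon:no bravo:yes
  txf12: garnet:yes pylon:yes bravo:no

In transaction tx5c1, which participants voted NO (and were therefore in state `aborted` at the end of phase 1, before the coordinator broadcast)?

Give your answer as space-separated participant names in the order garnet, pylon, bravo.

Txn tx5c1 phase 1: garnet yes -> prepared; pylon no -> aborted; bravo yes -> prepared

Answer: pylon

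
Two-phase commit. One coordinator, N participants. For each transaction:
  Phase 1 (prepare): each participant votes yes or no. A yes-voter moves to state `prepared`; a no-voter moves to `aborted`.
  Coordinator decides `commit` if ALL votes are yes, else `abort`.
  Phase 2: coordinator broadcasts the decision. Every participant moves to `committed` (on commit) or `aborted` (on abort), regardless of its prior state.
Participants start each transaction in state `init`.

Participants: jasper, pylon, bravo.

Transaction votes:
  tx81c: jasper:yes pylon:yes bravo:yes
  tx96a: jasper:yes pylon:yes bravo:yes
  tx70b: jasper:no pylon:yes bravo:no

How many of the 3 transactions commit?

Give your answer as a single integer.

Answer: 2

Derivation:
tx81c: all yes -> commit (commits=1)
tx96a: all yes -> commit (commits=2)
tx70b: no from jasper, bravo -> abort (commits=2)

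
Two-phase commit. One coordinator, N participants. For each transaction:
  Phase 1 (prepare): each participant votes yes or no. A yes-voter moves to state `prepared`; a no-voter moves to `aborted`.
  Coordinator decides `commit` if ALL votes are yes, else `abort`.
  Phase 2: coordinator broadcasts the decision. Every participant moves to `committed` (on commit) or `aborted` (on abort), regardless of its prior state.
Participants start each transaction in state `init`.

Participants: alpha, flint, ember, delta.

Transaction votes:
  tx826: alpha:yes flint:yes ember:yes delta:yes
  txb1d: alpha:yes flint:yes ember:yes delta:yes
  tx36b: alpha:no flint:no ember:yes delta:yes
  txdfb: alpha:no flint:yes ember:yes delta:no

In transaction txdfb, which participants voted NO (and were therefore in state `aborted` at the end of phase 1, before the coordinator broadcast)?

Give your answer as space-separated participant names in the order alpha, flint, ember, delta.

Txn txdfb phase 1: alpha no -> aborted; flint yes -> prepared; ember yes -> prepared; delta no -> aborted

Answer: alpha delta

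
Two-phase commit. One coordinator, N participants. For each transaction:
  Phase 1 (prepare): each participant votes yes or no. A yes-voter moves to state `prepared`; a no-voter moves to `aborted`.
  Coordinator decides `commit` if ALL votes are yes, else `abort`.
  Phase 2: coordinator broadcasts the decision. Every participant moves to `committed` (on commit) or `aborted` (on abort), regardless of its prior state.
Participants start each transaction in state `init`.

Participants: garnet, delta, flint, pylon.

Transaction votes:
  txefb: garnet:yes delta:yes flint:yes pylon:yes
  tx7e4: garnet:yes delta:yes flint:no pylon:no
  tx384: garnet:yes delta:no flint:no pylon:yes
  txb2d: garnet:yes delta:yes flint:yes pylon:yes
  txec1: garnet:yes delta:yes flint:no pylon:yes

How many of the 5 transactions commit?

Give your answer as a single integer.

txefb: all yes -> commit (commits=1)
tx7e4: no from flint, pylon -> abort (commits=1)
tx384: no from delta, flint -> abort (commits=1)
txb2d: all yes -> commit (commits=2)
txec1: no from flint -> abort (commits=2)

Answer: 2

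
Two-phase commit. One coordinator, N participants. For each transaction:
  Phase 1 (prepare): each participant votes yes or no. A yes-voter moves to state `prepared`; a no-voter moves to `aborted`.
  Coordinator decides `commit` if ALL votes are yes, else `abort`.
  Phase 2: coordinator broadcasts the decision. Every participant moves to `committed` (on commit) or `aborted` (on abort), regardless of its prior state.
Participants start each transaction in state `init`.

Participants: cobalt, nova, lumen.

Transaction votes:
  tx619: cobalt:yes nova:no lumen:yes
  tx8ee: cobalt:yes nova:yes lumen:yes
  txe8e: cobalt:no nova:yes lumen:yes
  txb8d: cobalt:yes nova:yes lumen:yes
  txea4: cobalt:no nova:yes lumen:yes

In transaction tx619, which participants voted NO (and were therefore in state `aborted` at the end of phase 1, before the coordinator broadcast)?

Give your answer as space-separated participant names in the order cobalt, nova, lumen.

Answer: nova

Derivation:
Txn tx619 phase 1: cobalt yes -> prepared; nova no -> aborted; lumen yes -> prepared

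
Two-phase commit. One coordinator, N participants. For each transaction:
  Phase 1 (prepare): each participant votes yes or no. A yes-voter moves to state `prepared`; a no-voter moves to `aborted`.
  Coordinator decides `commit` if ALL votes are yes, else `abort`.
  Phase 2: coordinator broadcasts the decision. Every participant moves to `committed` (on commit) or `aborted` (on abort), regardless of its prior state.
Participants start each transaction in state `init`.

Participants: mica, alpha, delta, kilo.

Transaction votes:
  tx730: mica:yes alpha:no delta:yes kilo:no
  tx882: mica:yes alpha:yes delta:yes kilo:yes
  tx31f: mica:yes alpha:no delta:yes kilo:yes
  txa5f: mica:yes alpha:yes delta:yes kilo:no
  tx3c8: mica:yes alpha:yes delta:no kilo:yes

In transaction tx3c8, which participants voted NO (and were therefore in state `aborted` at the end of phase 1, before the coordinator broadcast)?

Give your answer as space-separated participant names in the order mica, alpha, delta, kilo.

Txn tx3c8 phase 1: mica yes -> prepared; alpha yes -> prepared; delta no -> aborted; kilo yes -> prepared

Answer: delta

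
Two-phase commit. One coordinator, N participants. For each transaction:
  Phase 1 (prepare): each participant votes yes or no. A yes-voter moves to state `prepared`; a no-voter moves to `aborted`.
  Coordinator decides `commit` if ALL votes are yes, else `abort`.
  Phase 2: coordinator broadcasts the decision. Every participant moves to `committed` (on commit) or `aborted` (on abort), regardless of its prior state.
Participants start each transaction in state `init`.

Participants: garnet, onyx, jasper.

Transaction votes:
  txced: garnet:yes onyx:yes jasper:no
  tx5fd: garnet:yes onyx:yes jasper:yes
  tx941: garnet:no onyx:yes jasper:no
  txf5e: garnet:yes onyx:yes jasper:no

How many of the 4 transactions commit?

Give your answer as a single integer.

Answer: 1

Derivation:
txced: no from jasper -> abort (commits=0)
tx5fd: all yes -> commit (commits=1)
tx941: no from garnet, jasper -> abort (commits=1)
txf5e: no from jasper -> abort (commits=1)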